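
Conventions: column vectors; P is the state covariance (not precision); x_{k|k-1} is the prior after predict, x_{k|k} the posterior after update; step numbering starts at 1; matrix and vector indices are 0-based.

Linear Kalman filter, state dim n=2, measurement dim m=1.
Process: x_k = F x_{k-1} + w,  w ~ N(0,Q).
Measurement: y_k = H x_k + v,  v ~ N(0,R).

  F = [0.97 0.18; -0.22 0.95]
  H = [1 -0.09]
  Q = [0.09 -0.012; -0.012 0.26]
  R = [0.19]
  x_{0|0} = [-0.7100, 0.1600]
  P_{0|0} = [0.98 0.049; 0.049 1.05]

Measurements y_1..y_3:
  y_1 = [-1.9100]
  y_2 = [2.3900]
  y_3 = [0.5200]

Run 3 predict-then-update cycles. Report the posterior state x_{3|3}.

step 1: x^-=[-0.6599, 0.3082]  P^-=[1.0632 0.0016; 0.0016 1.2346]  S=[1.2629]  K=[0.8418; -0.0867]  nu=[-1.2224]  x^+=[-1.6888, 0.4142]  P^+=[0.1684 0.0938; 0.0938 1.2251]
step 2: x^-=[-1.5636, 0.7650]  P^-=[0.3209 0.2443; 0.2443 1.3346]  S=[0.4777]  K=[0.6257; 0.2599]  nu=[4.0225]  x^+=[0.9531, 1.8104]  P^+=[0.1339 0.1666; 0.1666 1.3023]
step 3: x^-=[1.2504, 1.5102]  P^-=[0.3163 0.3290; 0.3290 1.3722]  S=[0.4582]  K=[0.6257; 0.4486]  nu=[-0.5944]  x^+=[0.8784, 1.2436]  P^+=[0.1369 0.2004; 0.2004 1.2800]

x_post = [0.8784, 1.2436]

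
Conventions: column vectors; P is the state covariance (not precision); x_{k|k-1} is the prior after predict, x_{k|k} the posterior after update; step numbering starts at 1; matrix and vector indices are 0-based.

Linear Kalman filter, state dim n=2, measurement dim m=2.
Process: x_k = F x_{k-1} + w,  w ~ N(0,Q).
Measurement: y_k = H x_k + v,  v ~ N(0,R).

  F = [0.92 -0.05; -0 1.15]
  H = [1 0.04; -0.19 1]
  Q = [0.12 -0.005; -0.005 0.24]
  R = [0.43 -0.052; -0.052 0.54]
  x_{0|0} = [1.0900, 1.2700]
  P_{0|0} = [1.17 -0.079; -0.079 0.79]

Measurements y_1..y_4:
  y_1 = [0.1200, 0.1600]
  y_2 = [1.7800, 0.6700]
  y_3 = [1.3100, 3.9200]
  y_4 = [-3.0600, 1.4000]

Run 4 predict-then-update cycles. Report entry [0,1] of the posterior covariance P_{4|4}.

P_post[0,1] = -0.0061

step 1: x^-=[0.9393, 1.4605]  P^-=[1.1195 -0.1340; -0.1340 1.2848]  S=[1.5409 -0.3463; -0.3463 1.9161]  K=[0.7113 -0.0524; 0.1043 0.7027]  nu=[-0.8777, -1.1220]  x^+=[0.3738, 0.5806]  P^+=[0.3088 -0.0066; -0.0066 0.3728]
step 2: x^-=[0.3148, 0.6676]  P^-=[0.3829 -0.0334; -0.0334 0.7330]  S=[0.8114 -0.1286; -0.1286 1.2995]  K=[0.4646 -0.0357; 0.0865 0.5775]  nu=[1.4385, 0.0622]  x^+=[0.9810, 0.8279]  P^+=[0.2018 -0.0051; -0.0051 0.3064]
step 3: x^-=[0.8611, 0.9521]  P^-=[0.2921 -0.0280; -0.0280 0.6452]  S=[0.7209 -0.1095; -0.1095 1.2064]  K=[0.3986 -0.0330; 0.0799 0.5465]  nu=[0.4108, 3.1315]  x^+=[0.9214, 2.6963]  P^+=[0.1733 -0.0056; -0.0056 0.2899]
step 4: x^-=[0.7128, 3.1007]  P^-=[0.2680 -0.0276; -0.0276 0.6234]  S=[0.6967 -0.1054; -0.1054 1.1835]  K=[0.3781 -0.0327; 0.0775 0.5380]  nu=[-3.8969, -1.5653]  x^+=[-0.7092, 1.9565]  P^+=[0.1645 -0.0061; -0.0061 0.2854]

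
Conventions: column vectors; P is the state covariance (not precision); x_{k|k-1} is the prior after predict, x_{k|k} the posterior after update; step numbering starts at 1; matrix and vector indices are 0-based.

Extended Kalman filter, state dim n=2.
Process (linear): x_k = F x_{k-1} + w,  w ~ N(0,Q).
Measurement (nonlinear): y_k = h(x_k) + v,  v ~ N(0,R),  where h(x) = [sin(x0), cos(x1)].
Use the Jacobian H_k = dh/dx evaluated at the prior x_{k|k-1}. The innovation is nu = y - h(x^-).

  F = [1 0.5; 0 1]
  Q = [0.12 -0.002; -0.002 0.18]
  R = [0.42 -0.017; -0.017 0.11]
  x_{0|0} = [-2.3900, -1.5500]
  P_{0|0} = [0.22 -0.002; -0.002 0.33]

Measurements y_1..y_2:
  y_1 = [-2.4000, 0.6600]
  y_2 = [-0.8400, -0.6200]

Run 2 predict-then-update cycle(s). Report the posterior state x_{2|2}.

x_post = [-2.4632, -1.8683]

step 1: x^-=[-3.1650, -1.5500]  P^-=[0.4205 0.1610; 0.1610 0.5100]  H_jac=[-0.9997 0.0000; 0.0000 0.9998]  S=[0.8403 -0.1779; -0.1779 0.6198]  K=[-0.4741 0.1236; -0.0185 0.8174]  nu=[-2.4234, 0.6392]  x^+=[-1.9370, -0.9827]  P^+=[0.2013 0.0217; 0.0217 0.0902]
step 2: x^-=[-2.4284, -0.9827]  P^-=[0.3655 0.0648; 0.0648 0.2702]  H_jac=[-0.7563 0.0000; 0.0000 0.8320]  S=[0.6290 -0.0578; -0.0578 0.2971]  K=[-0.4305 0.0977; -0.0085 0.7552]  nu=[-0.1857, -1.1747]  x^+=[-2.4632, -1.8683]  P^+=[0.2413 0.0217; 0.0217 0.1000]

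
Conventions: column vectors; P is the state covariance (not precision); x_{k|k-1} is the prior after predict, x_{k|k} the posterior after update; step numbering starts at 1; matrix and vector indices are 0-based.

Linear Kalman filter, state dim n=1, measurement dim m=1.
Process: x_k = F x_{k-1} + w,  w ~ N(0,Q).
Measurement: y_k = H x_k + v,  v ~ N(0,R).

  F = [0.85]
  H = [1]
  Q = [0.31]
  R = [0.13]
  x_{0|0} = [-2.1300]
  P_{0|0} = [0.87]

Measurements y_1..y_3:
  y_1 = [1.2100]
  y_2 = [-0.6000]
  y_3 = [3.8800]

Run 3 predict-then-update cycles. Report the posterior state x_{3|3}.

x_post = [2.8331]

step 1: x^-=[-1.8105]  P^-=[0.9386]  S=[1.0686]  K=[0.8783]  nu=[3.0205]  x^+=[0.8425]  P^+=[0.1142]
step 2: x^-=[0.7162]  P^-=[0.3925]  S=[0.5225]  K=[0.7512]  nu=[-1.3162]  x^+=[-0.2725]  P^+=[0.0977]
step 3: x^-=[-0.2317]  P^-=[0.3806]  S=[0.5106]  K=[0.7454]  nu=[4.1117]  x^+=[2.8331]  P^+=[0.0969]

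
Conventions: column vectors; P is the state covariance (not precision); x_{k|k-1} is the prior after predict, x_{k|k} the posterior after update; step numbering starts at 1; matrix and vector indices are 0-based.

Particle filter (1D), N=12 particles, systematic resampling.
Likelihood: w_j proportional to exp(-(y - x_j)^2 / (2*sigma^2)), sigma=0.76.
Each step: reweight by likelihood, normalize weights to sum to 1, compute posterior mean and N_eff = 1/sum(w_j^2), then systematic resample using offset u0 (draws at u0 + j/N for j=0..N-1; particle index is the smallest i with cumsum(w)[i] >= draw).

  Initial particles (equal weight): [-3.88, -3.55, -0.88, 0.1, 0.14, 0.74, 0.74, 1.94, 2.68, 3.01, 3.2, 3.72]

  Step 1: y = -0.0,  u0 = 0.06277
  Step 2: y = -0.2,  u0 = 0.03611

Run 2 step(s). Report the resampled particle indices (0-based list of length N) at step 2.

resampled_idx = [0, 1, 2, 3, 3, 4, 5, 6, 7, 7, 9, 11]

step 1: w=[0.0000, 0.0000, 0.1356, 0.2628, 0.2606, 0.1650, 0.1650, 0.0102, 0.0005, 0.0001, 0.0000, 0.0000]  mean=0.2093  Neff=4.7626  idx=[2, 3, 3, 3, 3, 4, 4, 4, 5, 5, 6, 6]
step 2: w=[0.0749, 0.1034, 0.1034, 0.1034, 0.1034, 0.1011, 0.1011, 0.1011, 0.0520, 0.0520, 0.0520, 0.0520]  mean=0.1719  Neff=11.1250  idx=[0, 1, 2, 3, 3, 4, 5, 6, 7, 7, 9, 11]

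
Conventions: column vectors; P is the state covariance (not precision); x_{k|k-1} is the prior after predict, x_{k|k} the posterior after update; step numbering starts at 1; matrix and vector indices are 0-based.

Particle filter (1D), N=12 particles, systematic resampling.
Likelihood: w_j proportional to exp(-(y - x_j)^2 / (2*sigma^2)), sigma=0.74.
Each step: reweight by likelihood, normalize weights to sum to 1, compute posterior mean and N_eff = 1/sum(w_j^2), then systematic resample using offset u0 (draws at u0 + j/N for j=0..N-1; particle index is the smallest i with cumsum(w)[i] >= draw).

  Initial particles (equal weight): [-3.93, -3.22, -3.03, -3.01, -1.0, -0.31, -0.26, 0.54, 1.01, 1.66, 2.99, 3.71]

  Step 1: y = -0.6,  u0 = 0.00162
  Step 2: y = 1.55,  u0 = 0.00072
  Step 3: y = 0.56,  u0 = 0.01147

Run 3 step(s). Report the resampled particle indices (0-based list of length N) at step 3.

resampled_idx = [0, 2, 3, 5, 6, 7, 7, 8, 9, 9, 10, 11]

step 1: w=[0.0000, 0.0006, 0.0015, 0.0016, 0.2778, 0.2978, 0.2893, 0.0982, 0.0302, 0.0030, 0.0000, 0.0000]  mean=-0.3682  Neff=3.8440  idx=[2, 4, 4, 4, 5, 5, 5, 6, 6, 6, 6, 7]
step 2: w=[0.0000, 0.0036, 0.0036, 0.0036, 0.0582, 0.0582, 0.0582, 0.0688, 0.0688, 0.0688, 0.0688, 0.5396]  mean=0.1549  Neff=3.1227  idx=[1, 5, 6, 7, 9, 10, 11, 11, 11, 11, 11, 11]
step 3: w=[0.0124, 0.0574, 0.0574, 0.0620, 0.0620, 0.0620, 0.1145, 0.1145, 0.1145, 0.1145, 0.1145, 0.1145]  mean=0.2746  Neff=10.3200  idx=[0, 2, 3, 5, 6, 7, 7, 8, 9, 9, 10, 11]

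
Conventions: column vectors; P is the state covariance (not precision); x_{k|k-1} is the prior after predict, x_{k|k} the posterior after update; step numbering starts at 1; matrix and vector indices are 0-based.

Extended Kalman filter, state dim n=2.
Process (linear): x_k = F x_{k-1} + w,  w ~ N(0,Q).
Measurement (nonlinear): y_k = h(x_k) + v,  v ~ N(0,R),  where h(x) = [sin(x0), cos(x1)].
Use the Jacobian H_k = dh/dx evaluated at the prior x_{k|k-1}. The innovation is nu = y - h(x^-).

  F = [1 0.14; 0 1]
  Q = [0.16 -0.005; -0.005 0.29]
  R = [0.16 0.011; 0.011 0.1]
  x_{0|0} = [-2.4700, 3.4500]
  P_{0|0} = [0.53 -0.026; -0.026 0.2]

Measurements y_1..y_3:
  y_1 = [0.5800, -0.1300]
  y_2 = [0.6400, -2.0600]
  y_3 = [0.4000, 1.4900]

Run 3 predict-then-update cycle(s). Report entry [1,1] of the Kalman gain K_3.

K[1,1] = -0.9747

step 1: x^-=[-1.9870, 3.4500]  P^-=[0.6866 -0.0030; -0.0030 0.4900]  H_jac=[-0.4043 0.0000; 0.0000 0.3035]  S=[0.2722 0.0114; 0.0114 0.1451]  K=[-1.0228 0.0738; -0.0385 1.0277]  nu=[1.4946, 0.8228]  x^+=[-3.4550, 4.2382]  P^+=[0.4028 -0.0127; -0.0127 0.3372]
step 2: x^-=[-2.8616, 4.2382]  P^-=[0.5658 0.0295; 0.0295 0.6272]  H_jac=[-0.9611 0.0000; 0.0000 0.8896]  S=[0.6826 -0.0142; -0.0142 0.5964]  K=[-0.7961 0.0250; -0.0220 0.9351]  nu=[0.9163, -1.6033]  x^+=[-3.6312, 2.7187]  P^+=[0.1323 -0.0070; -0.0070 0.1048]
step 3: x^-=[-3.2506, 2.7187]  P^-=[0.2923 0.0026; 0.0026 0.3948]  H_jac=[-0.9941 0.0000; 0.0000 -0.4104]  S=[0.4489 0.0121; 0.0121 0.1665]  K=[-0.6485 0.0405; 0.0204 -0.9747]  nu=[0.2912, 2.4019]  x^+=[-3.3421, 0.3836]  P^+=[0.1039 0.0075; 0.0075 0.2370]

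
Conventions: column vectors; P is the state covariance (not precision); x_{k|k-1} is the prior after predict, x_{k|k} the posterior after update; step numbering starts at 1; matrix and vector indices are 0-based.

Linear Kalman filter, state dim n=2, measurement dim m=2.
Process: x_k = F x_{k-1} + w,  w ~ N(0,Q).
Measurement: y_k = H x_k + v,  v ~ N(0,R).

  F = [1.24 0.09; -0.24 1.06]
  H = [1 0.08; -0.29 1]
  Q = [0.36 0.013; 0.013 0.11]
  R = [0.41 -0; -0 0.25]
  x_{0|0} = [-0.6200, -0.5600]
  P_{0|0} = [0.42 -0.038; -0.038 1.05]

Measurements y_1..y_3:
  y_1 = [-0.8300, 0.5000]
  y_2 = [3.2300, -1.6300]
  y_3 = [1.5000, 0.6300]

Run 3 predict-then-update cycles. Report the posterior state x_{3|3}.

step 1: x^-=[-0.8192, -0.4448]  P^-=[1.0058 -0.0609; -0.0609 1.3333]  S=[1.4146 -0.2446; -0.2446 1.7032]  K=[0.6889 -0.1081; 0.1738 0.8181]  nu=[0.0248, 0.7072]  x^+=[-0.8786, 0.1381]  P^+=[0.2782 0.0536; 0.0536 0.2201]
step 2: x^-=[-1.0770, 0.3573]  P^-=[0.8014 0.0206; 0.0206 0.3460]  S=[1.2169 -0.1847; -0.1847 0.6515]  K=[0.6380 -0.1444; 0.1242 0.5572]  nu=[4.2784, -2.2996]  x^+=[1.9846, -0.3927]  P^+=[0.2585 0.0389; 0.0389 0.1506]
step 3: x^-=[2.4256, -0.8926]  P^-=[0.7673 0.0007; 0.0007 0.2743]  S=[1.1792 -0.1999; -0.1999 0.5884]  K=[0.6227 -0.1654; 0.1042 0.5012]  nu=[-0.8542, 2.2260]  x^+=[1.5254, 0.1341]  P^+=[0.2528 0.0319; 0.0319 0.1346]

x_post = [1.5254, 0.1341]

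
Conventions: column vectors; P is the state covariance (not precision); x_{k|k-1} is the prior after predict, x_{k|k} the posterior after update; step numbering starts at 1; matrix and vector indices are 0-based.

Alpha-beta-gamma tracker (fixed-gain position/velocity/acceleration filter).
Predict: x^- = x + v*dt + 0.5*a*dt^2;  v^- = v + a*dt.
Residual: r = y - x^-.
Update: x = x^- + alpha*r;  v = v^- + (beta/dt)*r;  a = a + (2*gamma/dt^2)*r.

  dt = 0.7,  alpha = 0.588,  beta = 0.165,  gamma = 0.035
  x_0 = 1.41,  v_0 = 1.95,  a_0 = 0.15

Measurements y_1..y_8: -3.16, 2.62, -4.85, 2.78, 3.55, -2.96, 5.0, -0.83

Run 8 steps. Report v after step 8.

v_post = -0.4249

step 1: x_pred=2.8117  r=-5.9718  x^+=-0.6996  v^+=0.6474  a^+=-0.7031
step 2: x_pred=-0.4187  r=3.0387  x^+=1.3680  v^+=0.8715  a^+=-0.2690
step 3: x_pred=1.9122  r=-6.7622  x^+=-2.0640  v^+=-0.9108  a^+=-1.2350
step 4: x_pred=-3.0041  r=5.7841  x^+=0.3969  v^+=-0.4119  a^+=-0.4087
step 5: x_pred=0.0085  r=3.5415  x^+=2.0909  v^+=0.1368  a^+=0.0972
step 6: x_pred=2.2105  r=-5.1705  x^+=-0.8298  v^+=-1.0139  a^+=-0.6414
step 7: x_pred=-1.6967  r=6.6967  x^+=2.2410  v^+=0.1156  a^+=0.3152
step 8: x_pred=2.3991  r=-3.2291  x^+=0.5004  v^+=-0.4249  a^+=-0.1461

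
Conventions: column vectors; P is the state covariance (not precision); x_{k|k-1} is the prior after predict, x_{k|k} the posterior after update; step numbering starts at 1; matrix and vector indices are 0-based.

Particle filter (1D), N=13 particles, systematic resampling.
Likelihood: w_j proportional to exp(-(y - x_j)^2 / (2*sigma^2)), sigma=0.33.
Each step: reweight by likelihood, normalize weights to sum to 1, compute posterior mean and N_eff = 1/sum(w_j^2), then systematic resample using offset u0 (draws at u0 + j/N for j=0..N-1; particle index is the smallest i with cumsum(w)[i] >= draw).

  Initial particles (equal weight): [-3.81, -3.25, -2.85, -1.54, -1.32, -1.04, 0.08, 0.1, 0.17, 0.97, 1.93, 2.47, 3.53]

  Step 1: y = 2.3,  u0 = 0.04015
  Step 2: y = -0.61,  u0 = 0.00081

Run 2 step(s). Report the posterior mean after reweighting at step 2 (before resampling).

post_mean = 1.9300

step 1: w=[0.0000, 0.0000, 0.0000, 0.0000, 0.0000, 0.0000, 0.0000, 0.0000, 0.0000, 0.0002, 0.3782, 0.6209, 0.0007]  mean=2.2662  Neff=1.8919  idx=[10, 10, 10, 10, 10, 11, 11, 11, 11, 11, 11, 11, 11]
step 2: w=[0.2000, 0.2000, 0.2000, 0.2000, 0.2000, 0.0000, 0.0000, 0.0000, 0.0000, 0.0000, 0.0000, 0.0000, 0.0000]  mean=1.9300  Neff=5.0000  idx=[0, 0, 0, 1, 1, 1, 2, 2, 3, 3, 3, 4, 4]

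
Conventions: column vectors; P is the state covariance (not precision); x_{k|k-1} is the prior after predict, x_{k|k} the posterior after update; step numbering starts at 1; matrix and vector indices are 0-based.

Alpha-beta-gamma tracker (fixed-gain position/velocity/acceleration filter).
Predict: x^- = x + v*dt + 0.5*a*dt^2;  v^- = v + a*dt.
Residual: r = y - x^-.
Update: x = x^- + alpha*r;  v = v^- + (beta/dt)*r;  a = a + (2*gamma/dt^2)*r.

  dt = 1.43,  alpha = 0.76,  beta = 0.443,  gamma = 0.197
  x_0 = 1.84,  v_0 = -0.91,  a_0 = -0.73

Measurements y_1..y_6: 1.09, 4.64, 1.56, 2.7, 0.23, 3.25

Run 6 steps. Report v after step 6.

v_post = 0.2163

step 1: x_pred=-0.2077  r=1.2977  x^+=0.7786  v^+=-1.5519  a^+=-0.4800
step 2: x_pred=-1.9314  r=6.5714  x^+=3.0629  v^+=-0.2025  a^+=0.7862
step 3: x_pred=3.5771  r=-2.0171  x^+=2.0441  v^+=0.2968  a^+=0.3975
step 4: x_pred=2.8750  r=-0.1750  x^+=2.7420  v^+=0.8111  a^+=0.3638
step 5: x_pred=4.2738  r=-4.0438  x^+=1.2005  v^+=0.0786  a^+=-0.4153
step 6: x_pred=0.8882  r=2.3618  x^+=2.6832  v^+=0.2163  a^+=0.0397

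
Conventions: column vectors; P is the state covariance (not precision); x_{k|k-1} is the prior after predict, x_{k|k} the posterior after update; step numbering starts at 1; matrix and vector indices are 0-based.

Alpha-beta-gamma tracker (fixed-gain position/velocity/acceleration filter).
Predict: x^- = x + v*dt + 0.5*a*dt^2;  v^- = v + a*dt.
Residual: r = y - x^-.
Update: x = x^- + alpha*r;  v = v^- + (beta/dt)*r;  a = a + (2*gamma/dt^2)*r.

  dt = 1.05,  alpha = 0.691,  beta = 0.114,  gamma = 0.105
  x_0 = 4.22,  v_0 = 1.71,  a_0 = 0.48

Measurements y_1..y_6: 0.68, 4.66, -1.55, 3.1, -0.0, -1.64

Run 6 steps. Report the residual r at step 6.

step 1: x_pred=6.2801  r=-5.6001  x^+=2.4104  v^+=1.6060  a^+=-0.5867
step 2: x_pred=3.7733  r=0.8867  x^+=4.3860  v^+=1.0862  a^+=-0.4178
step 3: x_pred=5.2963  r=-6.8463  x^+=0.5655  v^+=-0.0958  a^+=-1.7218
step 4: x_pred=-0.4842  r=3.5842  x^+=1.9925  v^+=-1.5145  a^+=-1.0391
step 5: x_pred=-0.1706  r=0.1706  x^+=-0.0527  v^+=-2.5871  a^+=-1.0066
step 6: x_pred=-3.3241  r=1.6841  x^+=-2.1604  v^+=-3.4612  a^+=-0.6859

resid = 1.6841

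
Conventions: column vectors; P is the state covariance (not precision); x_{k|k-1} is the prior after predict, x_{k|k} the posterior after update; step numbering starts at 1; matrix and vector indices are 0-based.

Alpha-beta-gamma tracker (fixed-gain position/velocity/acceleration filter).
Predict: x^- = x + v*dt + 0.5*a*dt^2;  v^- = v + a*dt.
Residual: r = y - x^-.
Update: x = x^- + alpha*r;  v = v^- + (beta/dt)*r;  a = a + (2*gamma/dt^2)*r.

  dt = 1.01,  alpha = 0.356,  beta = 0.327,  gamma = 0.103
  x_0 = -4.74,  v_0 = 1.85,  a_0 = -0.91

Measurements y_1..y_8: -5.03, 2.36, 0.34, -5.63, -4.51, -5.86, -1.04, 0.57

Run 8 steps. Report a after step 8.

step 1: x_pred=-3.3356  r=-1.6944  x^+=-3.9388  v^+=0.3823  a^+=-1.2522
step 2: x_pred=-4.1913  r=6.5513  x^+=-1.8591  v^+=1.2387  a^+=0.0708
step 3: x_pred=-0.5718  r=0.9118  x^+=-0.2472  v^+=1.6055  a^+=0.2550
step 4: x_pred=1.5044  r=-7.1344  x^+=-1.0355  v^+=-0.4468  a^+=-1.1858
step 5: x_pred=-2.0916  r=-2.4184  x^+=-2.9525  v^+=-2.4275  a^+=-1.6741
step 6: x_pred=-6.2582  r=0.3982  x^+=-6.1164  v^+=-3.9894  a^+=-1.5937
step 7: x_pred=-10.9586  r=9.9186  x^+=-7.4276  v^+=-2.3878  a^+=0.4092
step 8: x_pred=-9.6305  r=10.2005  x^+=-5.9992  v^+=1.3281  a^+=2.4692

a_post = 2.4692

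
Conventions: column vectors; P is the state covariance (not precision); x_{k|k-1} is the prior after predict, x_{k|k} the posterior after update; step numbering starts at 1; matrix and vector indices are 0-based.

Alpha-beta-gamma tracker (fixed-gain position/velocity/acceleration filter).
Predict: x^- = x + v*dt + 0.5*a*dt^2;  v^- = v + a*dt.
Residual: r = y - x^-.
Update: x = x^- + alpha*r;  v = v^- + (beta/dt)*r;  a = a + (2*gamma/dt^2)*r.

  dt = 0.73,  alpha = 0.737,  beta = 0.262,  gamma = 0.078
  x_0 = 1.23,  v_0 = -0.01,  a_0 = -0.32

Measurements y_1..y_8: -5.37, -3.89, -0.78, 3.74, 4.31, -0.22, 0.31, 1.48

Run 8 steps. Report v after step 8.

step 1: x_pred=1.1374  r=-6.5074  x^+=-3.6585  v^+=-2.5791  a^+=-2.2250
step 2: x_pred=-6.1342  r=2.2442  x^+=-4.4802  v^+=-3.3979  a^+=-1.5680
step 3: x_pred=-7.3785  r=6.5985  x^+=-2.5154  v^+=-2.1744  a^+=0.3636
step 4: x_pred=-4.0058  r=7.7458  x^+=1.7029  v^+=0.8711  a^+=2.6311
step 5: x_pred=3.0398  r=1.2702  x^+=3.9759  v^+=3.2477  a^+=3.0029
step 6: x_pred=7.1469  r=-7.3669  x^+=1.7175  v^+=2.7958  a^+=0.8464
step 7: x_pred=3.9839  r=-3.6739  x^+=1.2762  v^+=2.0951  a^+=-0.2291
step 8: x_pred=2.7446  r=-1.2646  x^+=1.8126  v^+=1.4739  a^+=-0.5993

v_post = 1.4739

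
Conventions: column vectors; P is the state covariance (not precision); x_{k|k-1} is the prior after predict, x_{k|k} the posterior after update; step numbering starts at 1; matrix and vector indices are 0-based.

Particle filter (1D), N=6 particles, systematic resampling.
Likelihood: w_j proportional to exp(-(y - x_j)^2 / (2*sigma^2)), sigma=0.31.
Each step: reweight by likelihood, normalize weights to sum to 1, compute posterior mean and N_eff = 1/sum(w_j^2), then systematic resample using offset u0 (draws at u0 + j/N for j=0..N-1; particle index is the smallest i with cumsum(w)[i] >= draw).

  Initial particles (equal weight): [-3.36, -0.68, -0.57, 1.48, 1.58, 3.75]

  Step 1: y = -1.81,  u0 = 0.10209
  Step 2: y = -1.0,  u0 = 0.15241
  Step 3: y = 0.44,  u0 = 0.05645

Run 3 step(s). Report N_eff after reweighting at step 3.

N_eff = 4.2727

step 1: w=[0.0023, 0.7934, 0.2044, 0.0000, 0.0000, 0.0000]  mean=-0.6636  Neff=1.4899  idx=[1, 1, 1, 1, 1, 2]
step 2: w=[0.1770, 0.1770, 0.1770, 0.1770, 0.1770, 0.1152]  mean=-0.6673  Neff=5.8877  idx=[0, 1, 2, 3, 4, 5]
step 3: w=[0.1193, 0.1193, 0.1193, 0.1193, 0.1193, 0.4036]  mean=-0.6356  Neff=4.2727  idx=[0, 1, 3, 4, 5, 5]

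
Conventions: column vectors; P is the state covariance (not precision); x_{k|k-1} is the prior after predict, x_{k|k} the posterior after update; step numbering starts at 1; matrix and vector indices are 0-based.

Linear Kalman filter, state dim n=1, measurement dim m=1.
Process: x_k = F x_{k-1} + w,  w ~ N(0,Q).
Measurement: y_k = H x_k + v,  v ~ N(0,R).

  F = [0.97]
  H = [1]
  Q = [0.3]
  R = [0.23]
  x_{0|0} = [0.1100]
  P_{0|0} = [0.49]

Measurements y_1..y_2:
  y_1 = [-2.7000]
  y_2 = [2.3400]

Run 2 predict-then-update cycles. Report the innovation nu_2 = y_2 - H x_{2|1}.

innov = [4.3272]

step 1: x^-=[0.1067]  P^-=[0.7610]  S=[0.9910]  K=[0.7679]  nu=[-2.8067]  x^+=[-2.0486]  P^+=[0.1766]
step 2: x^-=[-1.9872]  P^-=[0.4662]  S=[0.6962]  K=[0.6696]  nu=[4.3272]  x^+=[0.9104]  P^+=[0.1540]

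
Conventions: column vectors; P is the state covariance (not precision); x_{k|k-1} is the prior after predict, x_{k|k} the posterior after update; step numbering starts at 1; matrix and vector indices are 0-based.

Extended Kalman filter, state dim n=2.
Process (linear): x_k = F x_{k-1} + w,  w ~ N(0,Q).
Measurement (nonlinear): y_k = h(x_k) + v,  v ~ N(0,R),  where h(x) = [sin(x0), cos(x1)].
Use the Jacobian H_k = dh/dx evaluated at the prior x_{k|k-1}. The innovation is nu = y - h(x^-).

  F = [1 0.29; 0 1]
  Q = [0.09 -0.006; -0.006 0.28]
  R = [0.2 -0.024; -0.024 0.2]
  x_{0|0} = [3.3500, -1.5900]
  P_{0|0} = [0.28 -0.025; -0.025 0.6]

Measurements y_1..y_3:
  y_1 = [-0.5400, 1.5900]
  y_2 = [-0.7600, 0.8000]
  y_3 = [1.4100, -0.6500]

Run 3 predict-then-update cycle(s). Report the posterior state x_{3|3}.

x_post = [2.5158, -1.8105]

step 1: x^-=[2.8889, -1.5900]  P^-=[0.4060 0.1430; 0.1430 0.8800]  H_jac=[-0.9682 0.0000; 0.0000 0.9998]  S=[0.5806 -0.1624; -0.1624 1.0797]  K=[-0.6681 0.0319; -0.0110 0.8133]  nu=[-0.7900, 1.6092]  x^+=[3.4681, -0.2726]  P^+=[0.1388 0.0224; 0.0224 0.1629]
step 2: x^-=[3.3890, -0.2726]  P^-=[0.2555 0.0637; 0.0637 0.4429]  H_jac=[-0.9696 0.0000; 0.0000 0.2693]  S=[0.4402 -0.0406; -0.0406 0.2321]  K=[-0.5651 -0.0250; -0.0944 0.4973]  nu=[-0.5151, -0.1631]  x^+=[3.6842, -0.3051]  P^+=[0.1159 0.0318; 0.0318 0.3778]
step 3: x^-=[3.5957, -0.3051]  P^-=[0.2561 0.1353; 0.1353 0.6578]  H_jac=[-0.8987 0.0000; 0.0000 0.3004]  S=[0.4069 -0.0605; -0.0605 0.2594]  K=[-0.5620 0.0256; -0.1922 0.7171]  nu=[1.8486, -1.6038]  x^+=[2.5158, -1.8105]  P^+=[0.1257 0.0619; 0.0619 0.4927]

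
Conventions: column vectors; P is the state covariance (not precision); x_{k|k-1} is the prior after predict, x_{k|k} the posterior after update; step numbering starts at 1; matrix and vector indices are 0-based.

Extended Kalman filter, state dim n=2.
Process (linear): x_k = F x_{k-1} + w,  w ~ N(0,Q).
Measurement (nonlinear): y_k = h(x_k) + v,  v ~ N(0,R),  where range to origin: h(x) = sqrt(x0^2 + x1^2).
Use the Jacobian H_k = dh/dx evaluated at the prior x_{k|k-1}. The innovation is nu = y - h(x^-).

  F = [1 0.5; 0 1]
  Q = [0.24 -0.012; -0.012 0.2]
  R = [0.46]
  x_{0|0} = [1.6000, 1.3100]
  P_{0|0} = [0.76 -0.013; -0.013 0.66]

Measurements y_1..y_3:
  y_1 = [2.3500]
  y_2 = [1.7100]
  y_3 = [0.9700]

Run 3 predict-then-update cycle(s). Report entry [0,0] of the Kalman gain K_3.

K[0,0] = 0.5336

step 1: x^-=[2.2550, 1.3100]  P^-=[1.1520 0.3050; 0.3050 0.8600]  H_jac=[0.8647 0.5023]  S=[1.8033]  K=[0.6374; 0.3858]  nu=[-0.2579]  x^+=[2.0906, 1.2105]  P^+=[0.4195 -0.1384; -0.1384 0.5916]
step 2: x^-=[2.6959, 1.2105]  P^-=[0.6690 0.1454; 0.1454 0.7916]  H_jac=[0.9123 0.4096]  S=[1.2582]  K=[0.5324; 0.3631]  nu=[-1.2452]  x^+=[2.0330, 0.7584]  P^+=[0.3124 -0.0978; -0.0978 0.6257]
step 3: x^-=[2.4122, 0.7584]  P^-=[0.6110 0.2030; 0.2030 0.8257]  H_jac=[0.9540 0.2999]  S=[1.2064]  K=[0.5336; 0.3658]  nu=[-1.5586]  x^+=[1.5806, 0.1883]  P^+=[0.2675 -0.0325; -0.0325 0.6643]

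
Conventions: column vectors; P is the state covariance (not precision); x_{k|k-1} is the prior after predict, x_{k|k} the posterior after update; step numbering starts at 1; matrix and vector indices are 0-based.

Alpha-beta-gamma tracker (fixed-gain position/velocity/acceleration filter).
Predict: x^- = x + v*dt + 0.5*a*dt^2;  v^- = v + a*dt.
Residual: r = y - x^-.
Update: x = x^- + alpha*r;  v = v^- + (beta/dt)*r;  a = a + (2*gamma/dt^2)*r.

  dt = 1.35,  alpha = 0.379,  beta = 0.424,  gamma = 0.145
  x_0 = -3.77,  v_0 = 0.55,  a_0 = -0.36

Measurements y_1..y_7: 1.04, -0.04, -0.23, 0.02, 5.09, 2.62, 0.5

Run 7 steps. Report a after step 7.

step 1: x_pred=-3.3556  r=4.3956  x^+=-1.6896  v^+=1.4445  a^+=0.3394
step 2: x_pred=0.5698  r=-0.6098  x^+=0.3387  v^+=1.7112  a^+=0.2424
step 3: x_pred=2.8697  r=-3.0997  x^+=1.6949  v^+=1.0649  a^+=-0.2508
step 4: x_pred=2.9040  r=-2.8840  x^+=1.8110  v^+=-0.1795  a^+=-0.7097
step 5: x_pred=0.9219  r=4.1681  x^+=2.5016  v^+=0.1714  a^+=-0.0465
step 6: x_pred=2.6907  r=-0.0707  x^+=2.6639  v^+=0.0865  a^+=-0.0578
step 7: x_pred=2.7280  r=-2.2280  x^+=1.8836  v^+=-0.6913  a^+=-0.4123

a_post = -0.4123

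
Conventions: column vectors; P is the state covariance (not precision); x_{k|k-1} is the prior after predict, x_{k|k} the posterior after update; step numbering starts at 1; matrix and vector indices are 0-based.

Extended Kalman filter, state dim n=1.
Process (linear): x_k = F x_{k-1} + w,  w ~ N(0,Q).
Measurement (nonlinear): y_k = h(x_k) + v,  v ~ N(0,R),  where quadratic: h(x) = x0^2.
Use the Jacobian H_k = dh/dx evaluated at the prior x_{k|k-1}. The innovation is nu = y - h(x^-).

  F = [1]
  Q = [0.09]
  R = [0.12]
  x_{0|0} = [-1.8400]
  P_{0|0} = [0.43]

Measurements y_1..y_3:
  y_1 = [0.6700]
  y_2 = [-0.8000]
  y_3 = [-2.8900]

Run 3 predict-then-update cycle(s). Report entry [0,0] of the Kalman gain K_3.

K[0,0] = -0.4533

step 1: x^-=[-1.8400]  P^-=[0.5200]  H_jac=[-3.6800]  S=[7.1620]  K=[-0.2672]  nu=[-2.7156]  x^+=[-1.1144]  P^+=[0.0087]
step 2: x^-=[-1.1144]  P^-=[0.0987]  H_jac=[-2.2289]  S=[0.6104]  K=[-0.3605]  nu=[-2.0420]  x^+=[-0.3784]  P^+=[0.0194]
step 3: x^-=[-0.3784]  P^-=[0.1094]  H_jac=[-0.7568]  S=[0.1827]  K=[-0.4533]  nu=[-3.0332]  x^+=[0.9965]  P^+=[0.0719]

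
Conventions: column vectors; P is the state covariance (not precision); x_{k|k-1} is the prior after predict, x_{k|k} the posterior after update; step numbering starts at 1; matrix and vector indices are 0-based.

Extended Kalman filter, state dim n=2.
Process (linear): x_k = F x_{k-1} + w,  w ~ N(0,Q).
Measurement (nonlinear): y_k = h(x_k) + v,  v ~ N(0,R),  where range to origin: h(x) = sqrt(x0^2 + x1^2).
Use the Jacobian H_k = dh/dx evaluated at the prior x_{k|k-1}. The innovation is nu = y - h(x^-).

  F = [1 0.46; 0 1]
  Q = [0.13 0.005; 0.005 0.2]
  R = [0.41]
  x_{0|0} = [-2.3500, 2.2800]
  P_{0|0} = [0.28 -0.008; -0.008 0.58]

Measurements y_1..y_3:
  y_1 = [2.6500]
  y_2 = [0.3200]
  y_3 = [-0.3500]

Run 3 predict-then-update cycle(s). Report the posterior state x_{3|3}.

step 1: x^-=[-1.3012, 2.2800]  P^-=[0.5254 0.2638; 0.2638 0.7800]  H_jac=[-0.4957 0.8685]  S=[0.9003]  K=[-0.0348; 0.6072]  nu=[0.0248]  x^+=[-1.3021, 2.2951]  P^+=[0.5243 0.2828; 0.2828 0.4480]
step 2: x^-=[-0.2463, 2.2951]  P^-=[1.0093 0.4939; 0.4939 0.6480]  H_jac=[-0.1067 0.9943]  S=[0.9573]  K=[0.4005; 0.6180]  nu=[-1.9883]  x^+=[-1.0425, 1.0663]  P^+=[0.8557 0.2570; 0.2570 0.2824]
step 3: x^-=[-0.5520, 1.0663]  P^-=[1.2819 0.3919; 0.3919 0.4824]  H_jac=[-0.4597 0.8881]  S=[0.7414]  K=[-0.3255; 0.3348]  nu=[-1.5508]  x^+=[-0.0473, 0.5471]  P^+=[1.2034 0.4727; 0.4727 0.3993]

x_post = [-0.0473, 0.5471]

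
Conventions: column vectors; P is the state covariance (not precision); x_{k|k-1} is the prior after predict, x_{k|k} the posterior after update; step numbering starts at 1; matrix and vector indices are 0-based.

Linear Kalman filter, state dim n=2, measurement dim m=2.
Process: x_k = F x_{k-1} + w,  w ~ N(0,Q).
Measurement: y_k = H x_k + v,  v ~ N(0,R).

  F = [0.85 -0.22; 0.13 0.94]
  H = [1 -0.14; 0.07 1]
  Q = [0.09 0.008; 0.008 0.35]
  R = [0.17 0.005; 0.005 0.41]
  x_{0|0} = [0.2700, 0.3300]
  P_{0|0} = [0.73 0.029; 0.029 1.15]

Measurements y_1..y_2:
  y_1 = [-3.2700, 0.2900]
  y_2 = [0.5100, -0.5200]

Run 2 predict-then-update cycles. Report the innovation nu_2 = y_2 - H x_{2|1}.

innov = [2.8416, -0.7364]

step 1: x^-=[0.1569, 0.3453]  P^-=[0.6622 -0.1268; -0.1268 1.3856]  S=[0.8949 -0.2682; -0.2682 1.7811]  K=[0.7816 0.0725; -0.1328 0.7530]  nu=[-3.3786, -0.0663]  x^+=[-2.4885, 0.7441]  P^+=[0.1366 0.0241; 0.0241 0.3064]
step 2: x^-=[-2.2790, 0.3759]  P^-=[0.1945 -0.0217; -0.0217 0.6289]  S=[0.3829 -0.0909; -0.0909 1.0368]  K=[0.5250 0.0382; -0.1460 0.5923]  nu=[2.8416, -0.7364]  x^+=[-0.8153, -0.4751]  P^+=[0.0911 0.0119; 0.0119 0.2413]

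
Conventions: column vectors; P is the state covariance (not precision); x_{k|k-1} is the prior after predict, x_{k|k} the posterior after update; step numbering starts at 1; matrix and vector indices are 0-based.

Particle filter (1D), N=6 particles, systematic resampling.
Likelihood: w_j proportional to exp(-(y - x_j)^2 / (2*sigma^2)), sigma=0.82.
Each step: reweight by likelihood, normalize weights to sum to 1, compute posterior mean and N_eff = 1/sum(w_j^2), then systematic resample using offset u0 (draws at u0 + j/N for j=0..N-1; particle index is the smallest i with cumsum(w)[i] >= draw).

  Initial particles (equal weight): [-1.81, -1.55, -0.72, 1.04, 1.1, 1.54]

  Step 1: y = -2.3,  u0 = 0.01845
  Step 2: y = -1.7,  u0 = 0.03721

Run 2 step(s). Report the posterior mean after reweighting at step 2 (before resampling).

step 1: w=[0.5065, 0.3986, 0.0946, 0.0002, 0.0001, 0.0000]  mean=-1.6025  Neff=2.3563  idx=[0, 0, 0, 1, 1, 1]
step 2: w=[0.1673, 0.1673, 0.1673, 0.1660, 0.1660, 0.1660]  mean=-1.6805  Neff=5.9999  idx=[0, 1, 2, 3, 4, 5]

post_mean = -1.6805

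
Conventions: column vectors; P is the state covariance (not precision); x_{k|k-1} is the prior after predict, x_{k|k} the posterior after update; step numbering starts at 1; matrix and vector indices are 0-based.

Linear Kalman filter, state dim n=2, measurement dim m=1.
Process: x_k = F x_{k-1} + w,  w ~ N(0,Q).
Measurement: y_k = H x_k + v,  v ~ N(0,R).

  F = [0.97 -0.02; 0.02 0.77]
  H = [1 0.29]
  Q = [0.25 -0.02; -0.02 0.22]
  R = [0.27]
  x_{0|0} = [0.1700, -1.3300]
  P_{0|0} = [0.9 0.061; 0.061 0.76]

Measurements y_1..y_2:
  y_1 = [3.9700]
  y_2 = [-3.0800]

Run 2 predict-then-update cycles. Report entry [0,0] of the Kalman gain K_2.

K[0,0] = 0.6156

step 1: x^-=[0.1915, -1.0207]  P^-=[1.0947 0.0313; 0.0313 0.6728]  S=[1.4395]  K=[0.7668; 0.1573]  nu=[4.0745]  x^+=[3.3159, -0.3798]  P^+=[0.2483 -0.1423; -0.1423 0.6372]
step 2: x^-=[3.2240, -0.2261]  P^-=[0.4894 -0.1312; -0.1312 0.5935]  S=[0.7332]  K=[0.6156; 0.0558]  nu=[-6.2384]  x^+=[-0.6163, -0.5740]  P^+=[0.2116 -0.1564; -0.1564 0.5912]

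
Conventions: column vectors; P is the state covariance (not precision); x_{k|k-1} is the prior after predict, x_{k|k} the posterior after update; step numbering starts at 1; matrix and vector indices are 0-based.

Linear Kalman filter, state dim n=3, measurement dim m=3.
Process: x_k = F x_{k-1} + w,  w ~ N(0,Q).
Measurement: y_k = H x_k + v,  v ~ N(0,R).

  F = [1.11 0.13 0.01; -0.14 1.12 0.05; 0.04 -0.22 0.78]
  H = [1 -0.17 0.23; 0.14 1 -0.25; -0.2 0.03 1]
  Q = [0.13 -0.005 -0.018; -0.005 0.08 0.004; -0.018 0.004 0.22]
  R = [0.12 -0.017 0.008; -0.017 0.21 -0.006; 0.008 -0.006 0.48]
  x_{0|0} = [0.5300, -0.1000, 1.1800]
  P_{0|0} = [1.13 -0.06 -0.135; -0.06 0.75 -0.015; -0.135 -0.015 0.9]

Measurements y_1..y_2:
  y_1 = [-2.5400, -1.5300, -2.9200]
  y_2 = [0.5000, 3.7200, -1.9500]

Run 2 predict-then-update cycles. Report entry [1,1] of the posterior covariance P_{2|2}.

P_post[1,1] = 0.1304

step 1: x^-=[0.5871, -0.1272, 0.9636]  P^-=[1.5147 -0.1520 -0.0863; -0.1520 1.0642 -0.1550; -0.0863 -0.1550 0.8034]  S=[1.7320 -0.2039 -0.1824; -0.2039 1.3951 -0.3579; -0.1824 -0.3579 1.3721]  K=[0.8825 0.1543 -0.1295; -0.1065 0.7918 0.1248; 0.1225 -0.0955 0.5862]  nu=[-3.3704, -1.2441, -3.7624]  x^+=[-2.0919, -1.2230, -1.5359]  P^+=[0.1091 -0.0056 -0.0340; -0.0056 0.1801 0.0478; -0.0340 0.0478 0.2747]
step 2: x^-=[-2.4964, -1.1537, -1.0126]  P^-=[0.2653 -0.0035 -0.0396; -0.0035 0.3163 0.0142; -0.0396 0.0142 0.3776]  S=[0.3962 -0.0463 -0.0001; -0.0463 0.5498 -0.0911; -0.0001 -0.0911 0.8852]  K=[0.6619 0.1196 -0.0924; -0.0689 0.5765 0.0868; 0.1044 -0.0763 0.4281]  nu=[3.0331, 4.9700, -1.4020]  x^+=[0.2352, 1.3810, -1.6751]  P^+=[0.0815 -0.0028 -0.0234; -0.0028 0.1304 0.0332; -0.0234 0.0332 0.2011]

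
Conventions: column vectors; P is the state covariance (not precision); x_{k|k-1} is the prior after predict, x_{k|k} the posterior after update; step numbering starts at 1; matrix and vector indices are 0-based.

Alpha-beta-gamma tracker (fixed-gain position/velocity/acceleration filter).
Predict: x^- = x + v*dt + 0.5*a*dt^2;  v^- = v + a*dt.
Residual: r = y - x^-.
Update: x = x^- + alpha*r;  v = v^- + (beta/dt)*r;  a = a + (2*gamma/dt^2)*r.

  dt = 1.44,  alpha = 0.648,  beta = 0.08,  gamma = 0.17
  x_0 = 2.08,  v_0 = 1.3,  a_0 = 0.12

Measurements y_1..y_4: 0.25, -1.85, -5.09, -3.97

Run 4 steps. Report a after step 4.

a_post = -1.2238

step 1: x_pred=4.0764  r=-3.8264  x^+=1.5969  v^+=1.2602  a^+=-0.5074
step 2: x_pred=2.8855  r=-4.7355  x^+=-0.1831  v^+=0.2665  a^+=-1.2839
step 3: x_pred=-1.1305  r=-3.9595  x^+=-3.6962  v^+=-1.8023  a^+=-1.9331
step 4: x_pred=-8.2958  r=4.3258  x^+=-5.4927  v^+=-4.3456  a^+=-1.2238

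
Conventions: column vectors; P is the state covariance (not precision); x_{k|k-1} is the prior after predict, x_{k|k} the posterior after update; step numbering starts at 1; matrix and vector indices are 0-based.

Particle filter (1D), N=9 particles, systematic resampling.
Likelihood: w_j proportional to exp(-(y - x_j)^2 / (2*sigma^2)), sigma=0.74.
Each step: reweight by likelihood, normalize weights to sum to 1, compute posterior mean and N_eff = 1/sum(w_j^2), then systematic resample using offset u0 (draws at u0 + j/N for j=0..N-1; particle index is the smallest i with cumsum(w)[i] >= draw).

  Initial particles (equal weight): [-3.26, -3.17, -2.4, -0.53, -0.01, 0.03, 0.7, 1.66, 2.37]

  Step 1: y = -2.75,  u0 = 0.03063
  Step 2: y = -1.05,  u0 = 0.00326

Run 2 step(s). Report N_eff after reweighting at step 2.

N_eff = 3.9113

step 1: w=[0.3096, 0.3342, 0.3511, 0.0044, 0.0004, 0.0003, 0.0000, 0.0000, 0.0000]  mean=-2.9136  Neff=3.0228  idx=[0, 0, 0, 1, 1, 1, 2, 2, 2]
step 2: w=[0.0177, 0.0177, 0.0177, 0.0253, 0.0253, 0.0253, 0.2903, 0.2903, 0.2903]  mean=-2.5042  Neff=3.9113  idx=[0, 5, 6, 6, 7, 7, 7, 8, 8]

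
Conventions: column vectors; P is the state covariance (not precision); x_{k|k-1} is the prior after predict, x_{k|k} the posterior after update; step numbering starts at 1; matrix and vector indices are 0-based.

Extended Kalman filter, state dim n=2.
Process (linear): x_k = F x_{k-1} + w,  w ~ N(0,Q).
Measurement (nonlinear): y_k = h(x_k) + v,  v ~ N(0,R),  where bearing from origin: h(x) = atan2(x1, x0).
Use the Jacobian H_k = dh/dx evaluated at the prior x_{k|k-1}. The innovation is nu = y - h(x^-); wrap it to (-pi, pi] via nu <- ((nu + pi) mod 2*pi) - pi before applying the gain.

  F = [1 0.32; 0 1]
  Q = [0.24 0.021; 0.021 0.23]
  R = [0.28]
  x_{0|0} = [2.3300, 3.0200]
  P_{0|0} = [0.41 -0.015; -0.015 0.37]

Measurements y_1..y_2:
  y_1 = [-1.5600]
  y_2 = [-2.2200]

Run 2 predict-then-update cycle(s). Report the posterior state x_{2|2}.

x_post = [4.9721, 1.4677]

step 1: x^-=[3.2964, 3.0200]  P^-=[0.6783 0.1244; 0.1244 0.6000]  H_jac=[-0.1511 0.1649]  S=[0.3056]  K=[-0.2682; 0.2623]  nu=[-2.3017]  x^+=[3.9138, 2.4163]  P^+=[0.6563 0.1459; 0.1459 0.5790]
step 2: x^-=[4.6870, 2.4163]  P^-=[1.0490 0.3522; 0.3522 0.8090]  H_jac=[-0.0869 0.1686]  S=[0.3006]  K=[-0.1058; 0.3518]  nu=[-2.6960]  x^+=[4.9721, 1.4677]  P^+=[1.0456 0.3634; 0.3634 0.7718]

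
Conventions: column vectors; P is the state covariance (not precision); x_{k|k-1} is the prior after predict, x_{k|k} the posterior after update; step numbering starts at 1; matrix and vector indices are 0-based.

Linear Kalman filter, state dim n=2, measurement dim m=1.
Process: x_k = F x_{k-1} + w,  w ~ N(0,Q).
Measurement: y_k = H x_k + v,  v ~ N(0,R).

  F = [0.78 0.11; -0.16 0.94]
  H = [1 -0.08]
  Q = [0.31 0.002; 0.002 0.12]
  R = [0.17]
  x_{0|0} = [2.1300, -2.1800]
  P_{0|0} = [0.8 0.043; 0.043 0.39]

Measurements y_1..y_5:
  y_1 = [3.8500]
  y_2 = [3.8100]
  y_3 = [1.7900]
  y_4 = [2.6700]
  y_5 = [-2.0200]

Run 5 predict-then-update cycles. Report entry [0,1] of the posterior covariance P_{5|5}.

step 1: x^-=[1.4216, -2.3900]  P^-=[0.8088 -0.0267; -0.0267 0.4721]  S=[0.9861]  K=[0.8224; -0.0654]  nu=[2.2372]  x^+=[3.2614, -2.5364]  P^+=[0.1419 0.0263; 0.0263 0.4679]
step 2: x^-=[2.2649, -2.9060]  P^-=[0.4065 0.0515; 0.0515 0.5292]  S=[0.5717]  K=[0.7039; 0.0160]  nu=[1.3126]  x^+=[3.1889, -2.8850]  P^+=[0.1233 0.0450; 0.0450 0.5290]
step 3: x^-=[2.1700, -3.2221]  P^-=[0.3991 0.0736; 0.0736 0.5771]  S=[0.5611]  K=[0.7009; 0.0488]  nu=[-0.6377]  x^+=[1.7230, -3.2532]  P^+=[0.1235 0.0544; 0.0544 0.5757]
step 4: x^-=[0.9861, -3.3337]  P^-=[0.4014 0.0850; 0.0850 0.6155]  S=[0.5618]  K=[0.7025; 0.0637]  nu=[1.4172]  x^+=[1.9816, -3.2434]  P^+=[0.1242 0.0599; 0.0599 0.6132]
step 5: x^-=[1.1889, -3.3659]  P^-=[0.4033 0.0928; 0.0928 0.6470]  S=[0.5626]  K=[0.7036; 0.0729]  nu=[-3.4782]  x^+=[-1.2585, -3.6194]  P^+=[0.1247 0.0639; 0.0639 0.6440]

P_post[0,1] = 0.0639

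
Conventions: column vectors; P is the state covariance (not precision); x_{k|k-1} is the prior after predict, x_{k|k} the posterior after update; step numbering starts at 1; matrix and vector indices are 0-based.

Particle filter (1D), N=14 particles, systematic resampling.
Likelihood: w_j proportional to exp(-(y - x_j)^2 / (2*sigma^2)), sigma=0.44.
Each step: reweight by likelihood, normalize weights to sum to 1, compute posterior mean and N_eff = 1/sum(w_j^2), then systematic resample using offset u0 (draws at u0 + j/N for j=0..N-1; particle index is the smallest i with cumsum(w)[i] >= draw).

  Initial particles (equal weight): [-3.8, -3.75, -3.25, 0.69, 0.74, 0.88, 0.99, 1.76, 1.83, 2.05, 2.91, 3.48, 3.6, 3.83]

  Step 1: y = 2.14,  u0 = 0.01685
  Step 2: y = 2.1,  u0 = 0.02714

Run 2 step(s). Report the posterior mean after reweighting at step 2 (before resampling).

step 1: w=[0.0000, 0.0000, 0.0000, 0.0016, 0.0023, 0.0060, 0.0120, 0.2514, 0.2849, 0.3575, 0.0790, 0.0035, 0.0015, 0.0002]  mean=1.9651  Neff=3.5889  idx=[6, 7, 7, 7, 8, 8, 8, 8, 9, 9, 9, 9, 9, 10]
step 2: w=[0.0039, 0.0691, 0.0691, 0.0691, 0.0772, 0.0772, 0.0772, 0.0772, 0.0926, 0.0926, 0.0926, 0.0926, 0.0926, 0.0171]  mean=1.9326  Neff=12.2959  idx=[1, 2, 3, 4, 5, 6, 7, 8, 8, 9, 10, 11, 11, 12]

post_mean = 1.9326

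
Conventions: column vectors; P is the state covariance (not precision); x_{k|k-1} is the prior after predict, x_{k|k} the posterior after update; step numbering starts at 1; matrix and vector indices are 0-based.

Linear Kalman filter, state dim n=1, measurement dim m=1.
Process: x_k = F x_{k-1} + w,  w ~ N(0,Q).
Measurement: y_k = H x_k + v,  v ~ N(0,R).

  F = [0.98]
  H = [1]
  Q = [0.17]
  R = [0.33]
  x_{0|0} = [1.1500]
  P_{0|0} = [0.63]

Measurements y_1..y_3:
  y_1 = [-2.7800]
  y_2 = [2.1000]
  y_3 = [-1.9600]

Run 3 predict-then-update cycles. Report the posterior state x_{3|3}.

step 1: x^-=[1.1270]  P^-=[0.7751]  S=[1.1051]  K=[0.7014]  nu=[-3.9070]  x^+=[-1.6133]  P^+=[0.2315]
step 2: x^-=[-1.5810]  P^-=[0.3923]  S=[0.7223]  K=[0.5431]  nu=[3.6810]  x^+=[0.4182]  P^+=[0.1792]
step 3: x^-=[0.4099]  P^-=[0.3421]  S=[0.6721]  K=[0.5090]  nu=[-2.3699]  x^+=[-0.7965]  P^+=[0.1680]

x_post = [-0.7965]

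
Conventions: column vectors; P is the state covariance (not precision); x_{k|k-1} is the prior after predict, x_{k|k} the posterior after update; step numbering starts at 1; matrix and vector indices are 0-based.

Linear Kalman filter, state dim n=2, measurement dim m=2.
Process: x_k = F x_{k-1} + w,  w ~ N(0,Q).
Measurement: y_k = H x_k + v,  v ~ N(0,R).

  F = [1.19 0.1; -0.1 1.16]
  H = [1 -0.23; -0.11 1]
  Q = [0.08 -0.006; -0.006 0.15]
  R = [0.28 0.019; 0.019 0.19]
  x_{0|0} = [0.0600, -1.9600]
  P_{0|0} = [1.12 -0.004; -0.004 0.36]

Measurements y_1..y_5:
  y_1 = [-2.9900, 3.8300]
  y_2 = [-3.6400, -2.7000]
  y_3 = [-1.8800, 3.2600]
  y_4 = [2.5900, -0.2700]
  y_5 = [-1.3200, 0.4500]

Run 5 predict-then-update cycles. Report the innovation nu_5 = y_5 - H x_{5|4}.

innov = [-1.2319, -0.0022]

step 1: x^-=[-0.1246, -2.2796]  P^-=[1.6687 -0.1030; -0.1030 0.6465]  S=[2.0303 -0.4189; -0.4189 0.8794]  K=[0.8499 0.0789; 0.0337 0.7641]  nu=[-3.3897, 6.0959]  x^+=[-2.5241, 2.2644]  P^+=[0.2530 0.0590; 0.0590 0.1523]
step 2: x^-=[-2.7773, 2.8791]  P^-=[0.4539 0.0624; 0.0624 0.3438]  S=[0.7234 -0.0460; -0.0460 0.5256]  K=[0.6125 0.0774; 0.0178 0.6427]  nu=[-0.2005, -5.8846]  x^+=[-3.3553, -0.9063]  P^+=[0.1837 0.0465; 0.0465 0.1276]
step 3: x^-=[-4.0835, -0.7157]  P^-=[0.3525 0.0507; 0.0507 0.3127]  S=[0.6257 -0.0397; -0.0397 0.4958]  K=[0.5490 0.0680; 0.0054 0.6199]  nu=[2.0389, 3.5265]  x^+=[-2.7242, 1.4813]  P^+=[0.1646 0.0415; 0.0415 0.1224]
step 4: x^-=[-3.0936, 1.9908]  P^-=[0.3241 0.0454; 0.0454 0.3068]  S=[0.5994 -0.0406; -0.0406 0.4907]  K=[0.5276 0.0636; -0.0002 0.6150]  nu=[6.1415, -2.6011]  x^+=[-0.0190, 0.3898]  P^+=[0.1580 0.0395; 0.0395 0.1212]
step 5: x^-=[0.0163, 0.4540]  P^-=[0.3144 0.0434; 0.0434 0.3055]  S=[0.5906 -0.0414; -0.0414 0.4897]  K=[0.5198 0.0619; -0.0025 0.6138]  nu=[-1.2319, -0.0022]  x^+=[-0.6241, 0.4558]  P^+=[0.1556 0.0387; 0.0387 0.1208]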